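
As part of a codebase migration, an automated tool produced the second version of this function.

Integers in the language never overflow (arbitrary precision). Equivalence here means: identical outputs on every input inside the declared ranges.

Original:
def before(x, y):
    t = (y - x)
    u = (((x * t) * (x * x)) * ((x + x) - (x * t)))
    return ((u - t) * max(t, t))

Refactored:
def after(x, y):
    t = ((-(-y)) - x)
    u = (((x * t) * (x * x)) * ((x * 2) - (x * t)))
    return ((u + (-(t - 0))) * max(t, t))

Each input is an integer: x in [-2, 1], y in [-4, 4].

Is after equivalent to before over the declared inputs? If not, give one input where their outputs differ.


The two are interchangeable: constant usage differs, and arithmetic usage differs, and every declared input agrees.
Spot check at x=-2, y=0 — before: t becomes 2; next u becomes 0; next final value -4. after: t becomes 2; next u becomes 0; next final value -4. Both give -4.
An exhaustive pass over the 36 declared inputs shows identical outputs.
verdict: equivalent


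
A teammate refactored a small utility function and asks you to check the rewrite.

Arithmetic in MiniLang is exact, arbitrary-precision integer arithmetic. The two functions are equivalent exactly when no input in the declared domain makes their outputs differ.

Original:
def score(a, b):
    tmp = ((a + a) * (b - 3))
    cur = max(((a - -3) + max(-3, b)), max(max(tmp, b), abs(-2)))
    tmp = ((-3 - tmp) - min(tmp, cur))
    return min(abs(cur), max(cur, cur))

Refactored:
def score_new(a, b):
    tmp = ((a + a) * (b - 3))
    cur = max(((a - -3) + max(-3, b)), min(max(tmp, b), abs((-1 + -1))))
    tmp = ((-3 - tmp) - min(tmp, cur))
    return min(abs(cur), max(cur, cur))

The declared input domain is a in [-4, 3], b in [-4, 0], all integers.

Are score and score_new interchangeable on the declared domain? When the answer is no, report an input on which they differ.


a=-4, b=-4 yields 56 from score but 2 from score_new.
verdict: not equivalent; witness: a=-4, b=-4


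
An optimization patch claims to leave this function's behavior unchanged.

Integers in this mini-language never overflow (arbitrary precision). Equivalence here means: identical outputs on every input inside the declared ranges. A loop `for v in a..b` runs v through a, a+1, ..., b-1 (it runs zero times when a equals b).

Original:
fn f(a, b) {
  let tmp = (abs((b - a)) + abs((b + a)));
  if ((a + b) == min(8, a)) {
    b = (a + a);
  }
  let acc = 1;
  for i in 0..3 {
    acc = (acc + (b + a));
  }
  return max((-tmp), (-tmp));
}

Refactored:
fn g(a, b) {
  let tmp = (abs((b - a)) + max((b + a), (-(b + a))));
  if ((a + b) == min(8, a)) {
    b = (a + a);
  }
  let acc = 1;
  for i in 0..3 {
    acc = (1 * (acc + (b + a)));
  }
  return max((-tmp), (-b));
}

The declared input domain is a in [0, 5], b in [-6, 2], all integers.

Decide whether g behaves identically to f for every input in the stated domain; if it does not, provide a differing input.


Evaluate both at a=0, b=-6.
f: tmp becomes 12; next ((a + b) == min(8, a)) evaluates to false; next acc becomes 1; next at i=0:; next acc becomes -5; next at i=1:; next acc becomes -11; next at i=2:; next acc becomes -17; next final value -12
g: tmp becomes 12; next ((a + b) == min(8, a)) evaluates to false; next acc becomes 1; next at i=0:; next acc becomes -5; next at i=1:; next acc becomes -11; next at i=2:; next acc becomes -17; next final value 6
-12 against 6: the behavior changed.
verdict: not equivalent; witness: a=0, b=-6


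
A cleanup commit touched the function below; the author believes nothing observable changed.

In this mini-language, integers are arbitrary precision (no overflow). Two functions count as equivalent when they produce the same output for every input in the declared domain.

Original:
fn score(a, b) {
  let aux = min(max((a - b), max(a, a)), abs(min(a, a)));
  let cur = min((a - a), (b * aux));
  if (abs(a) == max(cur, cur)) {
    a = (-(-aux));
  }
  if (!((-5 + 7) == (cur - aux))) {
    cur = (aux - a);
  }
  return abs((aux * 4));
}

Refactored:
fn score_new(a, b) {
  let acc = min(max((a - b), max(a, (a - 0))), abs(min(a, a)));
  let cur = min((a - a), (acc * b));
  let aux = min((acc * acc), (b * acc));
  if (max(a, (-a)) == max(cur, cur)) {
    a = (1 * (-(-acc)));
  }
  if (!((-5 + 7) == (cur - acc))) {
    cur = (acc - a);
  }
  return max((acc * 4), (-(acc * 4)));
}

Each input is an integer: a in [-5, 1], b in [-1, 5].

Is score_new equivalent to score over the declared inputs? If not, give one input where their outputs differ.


Side by side, the visible changes include: min/max/abs usage differs, plus statement counts differ, plus arithmetic usage differs, plus local variable names differ, plus constant usage differs.
One worked example (a=-2, b=-1) — score: aux=-1, then cur=0, then (abs(a) == max(cur, cur)) is false, then (!((-5 + 7) == (cur - aux))) is true, then cur=1, then returns 4; score_new: acc=-1, then cur=0, then aux=1, then (max(a, (-a)) == max(cur, cur)) is false, then (!((-5 + 7) == (cur - acc))) is true, then cur=1, then returns 4; agreement on 4.
Sweeping the whole domain (49 inputs) finds no disagreement.
verdict: equivalent


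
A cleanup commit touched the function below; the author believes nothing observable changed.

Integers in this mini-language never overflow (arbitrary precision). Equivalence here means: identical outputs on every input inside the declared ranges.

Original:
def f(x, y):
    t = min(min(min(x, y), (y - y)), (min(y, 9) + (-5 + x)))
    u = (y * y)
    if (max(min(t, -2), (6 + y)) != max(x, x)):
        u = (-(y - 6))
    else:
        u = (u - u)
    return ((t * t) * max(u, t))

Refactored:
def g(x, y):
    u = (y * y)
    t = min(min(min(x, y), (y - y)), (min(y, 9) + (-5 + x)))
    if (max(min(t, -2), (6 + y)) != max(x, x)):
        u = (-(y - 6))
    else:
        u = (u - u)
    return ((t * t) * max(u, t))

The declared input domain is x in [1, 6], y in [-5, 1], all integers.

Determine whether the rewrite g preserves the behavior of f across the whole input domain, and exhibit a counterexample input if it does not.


The two versions differ — the changes include same computation, different form.
Spot check at x=4, y=1 — f: t=0, then u=1, then (max(min(t, -2), (6 + y)) != max(x, x)) is true, then u=5, then returns 0. g: u=1, then t=0, then (max(min(t, -2), (6 + y)) != max(x, x)) is true, then u=5, then returns 0. Both give 0.
Across all 42 domain points the two functions coincide.
verdict: equivalent


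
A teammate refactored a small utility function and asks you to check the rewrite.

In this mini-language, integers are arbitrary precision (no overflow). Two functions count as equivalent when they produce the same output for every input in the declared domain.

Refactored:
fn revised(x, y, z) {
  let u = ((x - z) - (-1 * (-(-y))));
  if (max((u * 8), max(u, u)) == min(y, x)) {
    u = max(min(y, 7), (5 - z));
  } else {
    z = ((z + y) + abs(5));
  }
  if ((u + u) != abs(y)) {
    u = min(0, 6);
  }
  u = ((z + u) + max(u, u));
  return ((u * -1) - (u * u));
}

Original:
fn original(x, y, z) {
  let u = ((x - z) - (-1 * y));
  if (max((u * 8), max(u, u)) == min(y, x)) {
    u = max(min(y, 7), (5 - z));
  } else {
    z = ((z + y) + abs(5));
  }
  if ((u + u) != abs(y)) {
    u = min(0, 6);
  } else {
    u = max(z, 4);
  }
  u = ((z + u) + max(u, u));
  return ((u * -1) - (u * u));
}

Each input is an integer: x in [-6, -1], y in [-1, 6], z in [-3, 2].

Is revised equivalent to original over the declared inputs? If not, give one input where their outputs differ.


Try x=-6, y=6, z=-3.
original: u := 3 | (max((u * 8), max(u, u)) == min(y, x)): false | z := 8 | ((u + u) != abs(y)): false | u := 8 | u := 24 | result -600
revised: u := 3 | (max((u * 8), max(u, u)) == min(y, x)): false | z := 8 | ((u + u) != abs(y)): false | u := 14 | result -210
-600 against -210: the behavior changed.
verdict: not equivalent; witness: x=-6, y=6, z=-3


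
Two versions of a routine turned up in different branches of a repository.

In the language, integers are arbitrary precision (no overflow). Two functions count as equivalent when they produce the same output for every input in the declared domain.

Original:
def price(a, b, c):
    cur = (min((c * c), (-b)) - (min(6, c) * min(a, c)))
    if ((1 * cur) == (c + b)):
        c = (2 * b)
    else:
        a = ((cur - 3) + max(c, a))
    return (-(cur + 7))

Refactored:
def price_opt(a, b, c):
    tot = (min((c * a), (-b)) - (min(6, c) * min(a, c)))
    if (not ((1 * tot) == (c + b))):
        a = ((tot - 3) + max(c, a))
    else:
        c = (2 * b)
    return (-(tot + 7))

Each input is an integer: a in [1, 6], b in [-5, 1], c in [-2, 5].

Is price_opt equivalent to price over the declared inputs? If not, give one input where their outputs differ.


These are not equivalent — on a=1, b=-5, c=-2 the outputs split (-7 vs -1).
price: cur = 0; ((1 * cur) == (c + b)) -> false; a = -2; return -7
price_opt: tot = -6; (not ((1 * tot) == (c + b))) -> true; a = -8; return -1
verdict: not equivalent; witness: a=1, b=-5, c=-2


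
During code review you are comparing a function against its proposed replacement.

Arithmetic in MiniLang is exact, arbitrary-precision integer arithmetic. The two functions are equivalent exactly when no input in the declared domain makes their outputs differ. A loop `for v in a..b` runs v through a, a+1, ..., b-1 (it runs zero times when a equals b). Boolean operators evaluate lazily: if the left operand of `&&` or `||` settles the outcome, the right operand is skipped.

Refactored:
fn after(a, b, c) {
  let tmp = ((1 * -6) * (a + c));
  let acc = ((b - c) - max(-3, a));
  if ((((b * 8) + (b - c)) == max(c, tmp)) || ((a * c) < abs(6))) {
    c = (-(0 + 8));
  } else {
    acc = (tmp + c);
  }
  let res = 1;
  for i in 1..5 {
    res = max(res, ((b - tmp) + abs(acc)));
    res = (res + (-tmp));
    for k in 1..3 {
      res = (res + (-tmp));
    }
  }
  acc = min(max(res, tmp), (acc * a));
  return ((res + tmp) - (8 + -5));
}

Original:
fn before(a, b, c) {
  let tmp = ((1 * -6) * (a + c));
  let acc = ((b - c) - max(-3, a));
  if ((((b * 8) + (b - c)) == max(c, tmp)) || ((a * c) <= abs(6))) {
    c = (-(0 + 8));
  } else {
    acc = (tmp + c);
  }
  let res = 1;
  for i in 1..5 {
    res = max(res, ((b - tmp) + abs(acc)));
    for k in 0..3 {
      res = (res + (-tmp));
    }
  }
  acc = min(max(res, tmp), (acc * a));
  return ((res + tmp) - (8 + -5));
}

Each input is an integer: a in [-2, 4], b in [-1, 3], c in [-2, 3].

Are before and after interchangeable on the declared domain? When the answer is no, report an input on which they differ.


a=2, b=-1, c=3 yields 362 from before but 383 from after.
verdict: not equivalent; witness: a=2, b=-1, c=3


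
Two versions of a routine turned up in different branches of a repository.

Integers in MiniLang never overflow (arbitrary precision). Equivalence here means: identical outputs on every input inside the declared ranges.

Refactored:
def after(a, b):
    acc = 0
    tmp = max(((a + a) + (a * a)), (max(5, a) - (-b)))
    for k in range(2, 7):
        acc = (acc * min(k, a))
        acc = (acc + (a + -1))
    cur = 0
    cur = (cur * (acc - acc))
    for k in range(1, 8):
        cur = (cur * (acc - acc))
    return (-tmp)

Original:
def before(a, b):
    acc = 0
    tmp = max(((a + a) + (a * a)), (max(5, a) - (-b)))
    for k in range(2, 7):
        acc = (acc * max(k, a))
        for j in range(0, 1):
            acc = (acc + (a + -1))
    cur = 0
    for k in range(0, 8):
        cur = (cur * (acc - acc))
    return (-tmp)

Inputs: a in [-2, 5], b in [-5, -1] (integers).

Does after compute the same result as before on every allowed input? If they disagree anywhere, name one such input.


Although `max(k, a)` became `min(k, a)`, no input in the stated domain can expose it.
Tracing a=2, b=-3: before: acc becomes 0; next tmp becomes 8; next at k=2:; next acc becomes 0; next at j=0:; next acc becomes 1; next at k=3:; next acc becomes 3; next at j=0:; next acc becomes 4; next at k=4:; next acc becomes 16; next at j=0:; next acc becomes 17; next at k=5:; next acc becomes 85; next at j=0:; next acc becomes 86; next at k=6:; next acc becomes 516; next at j=0:; next acc becomes 517; next cur becomes 0; next at k=0:; next cur becomes 0; next at k=1:; next cur becomes 0; next at k=2:; next cur becomes 0; next at k=3:; next cur becomes 0; next at k=4:; next cur becomes 0; next at k=5:; next cur becomes 0; next at k=6:; next cur becomes 0; next at k=7:; next cur becomes 0; next final value -8 | after: acc becomes 0; next tmp becomes 8; next at k=2:; next acc becomes 0; next acc becomes 1; next at k=3:; next acc becomes 2; next acc becomes 3; next at k=4:; next acc becomes 6; next acc becomes 7; next at k=5:; next acc becomes 14; next acc becomes 15; next at k=6:; next acc becomes 30; next acc becomes 31; next cur becomes 0; next cur becomes 0; next at k=1:; next cur becomes 0; next at k=2:; next cur becomes 0; next at k=3:; next cur becomes 0; next at k=4:; next cur becomes 0; next at k=5:; next cur becomes 0; next at k=6:; next cur becomes 0; next at k=7:; next cur becomes 0; next final value -8 — matching result -8.
Across all 40 domain points the two functions coincide.
verdict: equivalent


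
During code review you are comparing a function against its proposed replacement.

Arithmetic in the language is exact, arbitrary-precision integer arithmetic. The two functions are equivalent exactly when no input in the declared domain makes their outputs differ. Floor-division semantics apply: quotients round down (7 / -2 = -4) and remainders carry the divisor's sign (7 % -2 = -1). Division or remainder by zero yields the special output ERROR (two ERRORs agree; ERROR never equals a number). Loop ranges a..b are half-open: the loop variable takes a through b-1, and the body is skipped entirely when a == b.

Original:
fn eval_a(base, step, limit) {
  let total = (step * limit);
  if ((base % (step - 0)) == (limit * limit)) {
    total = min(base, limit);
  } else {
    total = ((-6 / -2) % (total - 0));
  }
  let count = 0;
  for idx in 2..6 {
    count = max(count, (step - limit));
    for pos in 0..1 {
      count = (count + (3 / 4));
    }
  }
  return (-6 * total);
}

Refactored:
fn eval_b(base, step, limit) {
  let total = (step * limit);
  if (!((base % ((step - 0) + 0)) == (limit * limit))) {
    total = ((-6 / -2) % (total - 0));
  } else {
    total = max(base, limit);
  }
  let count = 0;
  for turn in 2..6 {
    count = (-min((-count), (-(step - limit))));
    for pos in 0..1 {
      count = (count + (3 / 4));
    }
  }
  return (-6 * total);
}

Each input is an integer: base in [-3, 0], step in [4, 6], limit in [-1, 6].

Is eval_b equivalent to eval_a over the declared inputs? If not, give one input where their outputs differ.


Try base=-3, step=4, limit=-1.
eval_a: total := -4 | ((base % (step - 0)) == (limit * limit)): true | total := -3 | count := 0 | iter idx=2: | count := 5 | iter pos=0: | count := 5 | iter idx=3: | count := 5 | iter pos=0: | count := 5 | iter idx=4: | count := 5 | iter pos=0: | count := 5 | iter idx=5: | count := 5 | iter pos=0: | count := 5 | result 18
eval_b: total := -4 | (!((base % ((step - 0) + 0)) == (limit * limit))): false | total := -1 | count := 0 | iter turn=2: | count := 5 | iter pos=0: | count := 5 | iter turn=3: | count := 5 | iter pos=0: | count := 5 | iter turn=4: | count := 5 | iter pos=0: | count := 5 | iter turn=5: | count := 5 | iter pos=0: | count := 5 | result 6
18 against 6: the behavior changed.
verdict: not equivalent; witness: base=-3, step=4, limit=-1


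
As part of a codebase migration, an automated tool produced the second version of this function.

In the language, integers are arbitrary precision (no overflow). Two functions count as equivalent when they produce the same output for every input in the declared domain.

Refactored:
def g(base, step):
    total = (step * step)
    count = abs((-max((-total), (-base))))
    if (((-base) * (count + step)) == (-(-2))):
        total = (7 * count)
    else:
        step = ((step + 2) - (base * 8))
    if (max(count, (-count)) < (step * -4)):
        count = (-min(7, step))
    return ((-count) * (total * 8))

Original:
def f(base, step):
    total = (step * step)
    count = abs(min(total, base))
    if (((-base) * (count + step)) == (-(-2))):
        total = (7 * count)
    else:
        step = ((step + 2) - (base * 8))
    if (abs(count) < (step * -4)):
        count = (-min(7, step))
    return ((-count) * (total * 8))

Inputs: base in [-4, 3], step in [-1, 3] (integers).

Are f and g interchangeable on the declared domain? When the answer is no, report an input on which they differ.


Comparing the listings, the differences include: min/max/abs usage differs.
One worked example (base=2, step=-1) — f: total becomes 1; next count becomes 1; next (((-base) * (count + step)) == (-(-2))) evaluates to false; next step becomes -15; next (abs(count) < (step * -4)) evaluates to true; next count becomes 15; next final value -120; g: total becomes 1; next count becomes 1; next (((-base) * (count + step)) == (-(-2))) evaluates to false; next step becomes -15; next (max(count, (-count)) < (step * -4)) evaluates to true; next count becomes 15; next final value -120; agreement on -120.
Sweeping the whole domain (40 inputs) finds no disagreement.
verdict: equivalent


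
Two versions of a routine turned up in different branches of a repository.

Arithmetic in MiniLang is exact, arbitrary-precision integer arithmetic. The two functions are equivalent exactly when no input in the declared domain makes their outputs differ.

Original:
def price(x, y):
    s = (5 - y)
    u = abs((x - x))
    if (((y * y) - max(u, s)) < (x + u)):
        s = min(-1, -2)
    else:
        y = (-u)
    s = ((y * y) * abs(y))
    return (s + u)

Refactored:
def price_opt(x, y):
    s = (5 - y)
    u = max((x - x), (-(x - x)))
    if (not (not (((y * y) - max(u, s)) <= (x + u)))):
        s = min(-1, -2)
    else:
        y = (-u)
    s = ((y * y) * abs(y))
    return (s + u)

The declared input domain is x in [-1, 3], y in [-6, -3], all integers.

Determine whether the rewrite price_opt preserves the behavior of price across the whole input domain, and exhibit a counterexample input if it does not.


The rewrite breaks on x=1, y=-3, where the results are 0 and 27.
price: s becomes 8; next u becomes 0; next (((y * y) - max(u, s)) < (x + u)) evaluates to false; next y becomes 0; next s becomes 0; next final value 0
price_opt: s becomes 8; next u becomes 0; next (not (not (((y * y) - max(u, s)) <= (x + u)))) evaluates to true; next s becomes -2; next s becomes 27; next final value 27
verdict: not equivalent; witness: x=1, y=-3


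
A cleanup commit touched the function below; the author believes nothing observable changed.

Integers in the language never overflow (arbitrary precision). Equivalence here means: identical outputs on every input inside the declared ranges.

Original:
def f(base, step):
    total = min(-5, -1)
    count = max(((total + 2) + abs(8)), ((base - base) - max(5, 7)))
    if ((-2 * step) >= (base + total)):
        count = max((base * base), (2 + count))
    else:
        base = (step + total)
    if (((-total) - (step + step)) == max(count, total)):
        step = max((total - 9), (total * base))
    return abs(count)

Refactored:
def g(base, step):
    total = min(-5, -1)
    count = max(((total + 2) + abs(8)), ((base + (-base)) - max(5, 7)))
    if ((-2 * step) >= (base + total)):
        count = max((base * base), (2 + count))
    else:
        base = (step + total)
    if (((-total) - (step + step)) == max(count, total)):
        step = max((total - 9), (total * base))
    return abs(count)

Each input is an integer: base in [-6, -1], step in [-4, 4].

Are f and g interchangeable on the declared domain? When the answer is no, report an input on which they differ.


Differences: arithmetic usage differs — yet all 54 inputs agree.
verdict: equivalent


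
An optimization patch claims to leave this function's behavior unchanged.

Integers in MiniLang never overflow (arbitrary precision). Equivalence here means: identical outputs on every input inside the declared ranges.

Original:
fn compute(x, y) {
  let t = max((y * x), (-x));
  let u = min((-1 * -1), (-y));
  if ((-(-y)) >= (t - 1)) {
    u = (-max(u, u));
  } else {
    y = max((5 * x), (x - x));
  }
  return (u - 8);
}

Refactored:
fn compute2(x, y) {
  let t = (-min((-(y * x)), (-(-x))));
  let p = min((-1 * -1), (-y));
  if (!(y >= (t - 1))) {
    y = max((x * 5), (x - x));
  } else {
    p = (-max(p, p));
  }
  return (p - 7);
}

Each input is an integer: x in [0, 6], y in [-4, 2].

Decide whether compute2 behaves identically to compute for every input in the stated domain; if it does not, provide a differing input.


Evaluate both at x=0, y=-4.
compute: t = 0; u = 1; ((-(-y)) >= (t - 1)) -> false; y = 0; return -7
compute2: t = 0; p = 1; (!(y >= (t - 1))) -> true; y = 0; return -6
-7 against -6: the behavior changed.
verdict: not equivalent; witness: x=0, y=-4


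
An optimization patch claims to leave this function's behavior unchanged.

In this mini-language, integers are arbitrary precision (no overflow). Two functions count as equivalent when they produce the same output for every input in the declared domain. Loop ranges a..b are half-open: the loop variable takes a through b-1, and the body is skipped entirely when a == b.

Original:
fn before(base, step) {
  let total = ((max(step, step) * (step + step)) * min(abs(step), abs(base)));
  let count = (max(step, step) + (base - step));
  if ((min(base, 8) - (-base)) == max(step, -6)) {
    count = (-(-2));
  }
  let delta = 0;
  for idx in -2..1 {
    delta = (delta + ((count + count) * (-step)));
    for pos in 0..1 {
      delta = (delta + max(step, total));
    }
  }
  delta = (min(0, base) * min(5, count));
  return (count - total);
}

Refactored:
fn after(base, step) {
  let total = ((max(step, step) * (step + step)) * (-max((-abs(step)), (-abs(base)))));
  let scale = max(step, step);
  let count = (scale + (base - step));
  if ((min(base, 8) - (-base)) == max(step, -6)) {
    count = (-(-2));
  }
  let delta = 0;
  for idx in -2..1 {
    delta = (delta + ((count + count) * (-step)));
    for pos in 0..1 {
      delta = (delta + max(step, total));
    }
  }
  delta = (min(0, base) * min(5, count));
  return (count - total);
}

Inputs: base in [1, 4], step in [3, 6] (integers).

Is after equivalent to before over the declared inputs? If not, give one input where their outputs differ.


Behavior is preserved: although statement counts differ; and local variable names differ; and min/max/abs usage differs, the outputs never diverge.
Tracing base=2, step=4: before: total := 64 | count := 2 | ((min(base, 8) - (-base)) == max(step, -6)): true | count := 2 | delta := 0 | iter idx=-2: | delta := -16 | iter pos=0: | delta := 48 | iter idx=-1: | delta := 32 | iter pos=0: | delta := 96 | iter idx=0: | delta := 80 | iter pos=0: | delta := 144 | delta := 0 | result -62 | after: total := 64 | scale := 4 | count := 2 | ((min(base, 8) - (-base)) == max(step, -6)): true | count := 2 | delta := 0 | iter idx=-2: | delta := -16 | iter pos=0: | delta := 48 | iter idx=-1: | delta := 32 | iter pos=0: | delta := 96 | iter idx=0: | delta := 80 | iter pos=0: | delta := 144 | delta := 0 | result -62 — matching result -62.
Every one of the 16 inputs gives matching results.
verdict: equivalent


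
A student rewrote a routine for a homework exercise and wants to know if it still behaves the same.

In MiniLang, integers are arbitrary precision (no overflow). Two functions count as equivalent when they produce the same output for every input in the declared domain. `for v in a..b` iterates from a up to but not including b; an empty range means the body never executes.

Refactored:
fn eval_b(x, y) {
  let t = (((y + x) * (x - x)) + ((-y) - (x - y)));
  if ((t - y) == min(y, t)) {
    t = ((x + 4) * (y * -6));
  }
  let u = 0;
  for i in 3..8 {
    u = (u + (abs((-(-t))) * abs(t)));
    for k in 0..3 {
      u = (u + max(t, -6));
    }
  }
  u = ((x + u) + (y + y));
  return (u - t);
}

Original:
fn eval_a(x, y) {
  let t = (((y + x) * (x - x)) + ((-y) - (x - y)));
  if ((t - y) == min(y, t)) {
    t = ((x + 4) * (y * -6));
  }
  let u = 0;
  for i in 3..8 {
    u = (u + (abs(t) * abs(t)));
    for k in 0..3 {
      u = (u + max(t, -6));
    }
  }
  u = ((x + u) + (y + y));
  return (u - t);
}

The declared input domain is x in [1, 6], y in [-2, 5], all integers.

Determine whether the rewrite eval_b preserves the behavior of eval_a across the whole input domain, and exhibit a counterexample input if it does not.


Reading the diff, among the changes: same computation, different form.
One worked example (x=4, y=5) — eval_a: t=-4, then ((t - y) == min(y, t)) is false, then u=0, then (i=3), then u=16, then (k=0), then u=12, then (k=1), then u=8, then (k=2), then u=4, then (i=4), then u=20, then (k=0), then u=16, then (k=1), then u=12, then (k=2), then u=8, then (i=5), then u=24, then (k=0), then u=20, then (k=1), then u=16, then (k=2), then u=12, then (i=6), then u=28, then (k=0), then u=24, then (k=1), then u=20, then (k=2), then u=16, then (i=7), then u=32, then (k=0), then u=28, then (k=1), then u=24, then (k=2), then u=20, then u=34, then returns 38; eval_b: t=-4, then ((t - y) == min(y, t)) is false, then u=0, then (i=3), then u=16, then (k=0), then u=12, then (k=1), then u=8, then (k=2), then u=4, then (i=4), then u=20, then (k=0), then u=16, then (k=1), then u=12, then (k=2), then u=8, then (i=5), then u=24, then (k=0), then u=20, then (k=1), then u=16, then (k=2), then u=12, then (i=6), then u=28, then (k=0), then u=24, then (k=1), then u=20, then (k=2), then u=16, then (i=7), then u=32, then (k=0), then u=28, then (k=1), then u=24, then (k=2), then u=20, then u=34, then returns 38; agreement on 38.
Every one of the 48 inputs gives matching results.
verdict: equivalent


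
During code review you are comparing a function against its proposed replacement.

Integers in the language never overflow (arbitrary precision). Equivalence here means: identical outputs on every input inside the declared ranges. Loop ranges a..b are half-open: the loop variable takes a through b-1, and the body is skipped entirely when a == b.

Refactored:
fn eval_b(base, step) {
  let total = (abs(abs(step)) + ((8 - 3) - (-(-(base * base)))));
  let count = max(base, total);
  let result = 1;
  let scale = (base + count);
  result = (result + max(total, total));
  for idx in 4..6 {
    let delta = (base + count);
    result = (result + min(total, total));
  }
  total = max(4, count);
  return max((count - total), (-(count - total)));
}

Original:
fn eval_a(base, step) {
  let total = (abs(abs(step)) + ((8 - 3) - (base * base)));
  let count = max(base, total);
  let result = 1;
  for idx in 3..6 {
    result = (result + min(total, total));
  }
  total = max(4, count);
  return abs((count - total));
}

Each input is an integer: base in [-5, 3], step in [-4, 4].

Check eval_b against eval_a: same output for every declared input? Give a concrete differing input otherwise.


Equivalent. Although `min(total, total)` became `max(total, total)`, no input in the stated domain can expose it.
Checked all 81 inputs in the declared domain: the outputs agree on every one.
Tracing base=0, step=0: eval_a: total becomes 5; next count becomes 5; next result becomes 1; next at idx=3:; next result becomes 6; next at idx=4:; next result becomes 11; next at idx=5:; next result becomes 16; next total becomes 5; next final value 0 | eval_b: total becomes 5; next count becomes 5; next result becomes 1; next scale becomes 5; next result becomes 6; next at idx=4:; next delta becomes 5; next result becomes 11; next at idx=5:; next delta becomes 5; next result becomes 16; next total becomes 5; next final value 0 — matching result 0.
verdict: equivalent


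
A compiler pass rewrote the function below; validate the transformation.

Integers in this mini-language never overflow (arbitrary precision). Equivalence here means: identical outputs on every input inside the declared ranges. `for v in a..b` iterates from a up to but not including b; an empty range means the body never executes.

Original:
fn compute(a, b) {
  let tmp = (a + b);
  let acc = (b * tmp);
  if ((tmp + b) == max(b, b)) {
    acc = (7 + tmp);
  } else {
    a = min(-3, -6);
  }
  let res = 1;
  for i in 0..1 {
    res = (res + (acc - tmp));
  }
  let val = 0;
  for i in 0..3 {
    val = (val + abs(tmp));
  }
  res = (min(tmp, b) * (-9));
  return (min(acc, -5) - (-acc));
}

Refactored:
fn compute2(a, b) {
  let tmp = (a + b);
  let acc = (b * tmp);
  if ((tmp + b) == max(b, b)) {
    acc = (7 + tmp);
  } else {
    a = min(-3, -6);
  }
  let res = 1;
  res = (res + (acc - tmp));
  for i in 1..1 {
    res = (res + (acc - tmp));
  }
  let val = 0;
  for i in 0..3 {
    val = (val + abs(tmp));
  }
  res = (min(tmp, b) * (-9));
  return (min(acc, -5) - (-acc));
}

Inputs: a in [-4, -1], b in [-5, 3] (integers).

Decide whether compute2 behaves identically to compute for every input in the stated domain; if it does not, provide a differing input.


Changes here: arithmetic usage differs; and statement counts differ; and loop structure differs; the full 36-point sweep finds no disagreement.
verdict: equivalent


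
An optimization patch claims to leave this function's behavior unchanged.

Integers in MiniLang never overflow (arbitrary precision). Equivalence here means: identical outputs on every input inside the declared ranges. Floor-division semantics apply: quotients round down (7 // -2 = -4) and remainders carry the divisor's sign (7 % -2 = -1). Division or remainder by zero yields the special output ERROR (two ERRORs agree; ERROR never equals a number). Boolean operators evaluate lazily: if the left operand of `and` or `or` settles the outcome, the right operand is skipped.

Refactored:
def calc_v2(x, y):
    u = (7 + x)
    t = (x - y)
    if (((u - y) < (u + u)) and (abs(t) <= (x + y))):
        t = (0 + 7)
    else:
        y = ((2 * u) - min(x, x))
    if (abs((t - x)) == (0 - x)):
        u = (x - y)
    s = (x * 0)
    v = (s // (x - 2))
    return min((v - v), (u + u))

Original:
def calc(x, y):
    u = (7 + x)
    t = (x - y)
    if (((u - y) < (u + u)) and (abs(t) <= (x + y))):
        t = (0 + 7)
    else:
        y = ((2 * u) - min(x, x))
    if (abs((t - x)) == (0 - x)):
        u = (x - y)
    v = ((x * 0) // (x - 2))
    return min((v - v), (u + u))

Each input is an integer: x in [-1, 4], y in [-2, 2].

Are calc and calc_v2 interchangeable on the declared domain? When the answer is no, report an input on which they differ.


Although statement counts differ; and local variable names differ, 30/30 inputs agree.
verdict: equivalent


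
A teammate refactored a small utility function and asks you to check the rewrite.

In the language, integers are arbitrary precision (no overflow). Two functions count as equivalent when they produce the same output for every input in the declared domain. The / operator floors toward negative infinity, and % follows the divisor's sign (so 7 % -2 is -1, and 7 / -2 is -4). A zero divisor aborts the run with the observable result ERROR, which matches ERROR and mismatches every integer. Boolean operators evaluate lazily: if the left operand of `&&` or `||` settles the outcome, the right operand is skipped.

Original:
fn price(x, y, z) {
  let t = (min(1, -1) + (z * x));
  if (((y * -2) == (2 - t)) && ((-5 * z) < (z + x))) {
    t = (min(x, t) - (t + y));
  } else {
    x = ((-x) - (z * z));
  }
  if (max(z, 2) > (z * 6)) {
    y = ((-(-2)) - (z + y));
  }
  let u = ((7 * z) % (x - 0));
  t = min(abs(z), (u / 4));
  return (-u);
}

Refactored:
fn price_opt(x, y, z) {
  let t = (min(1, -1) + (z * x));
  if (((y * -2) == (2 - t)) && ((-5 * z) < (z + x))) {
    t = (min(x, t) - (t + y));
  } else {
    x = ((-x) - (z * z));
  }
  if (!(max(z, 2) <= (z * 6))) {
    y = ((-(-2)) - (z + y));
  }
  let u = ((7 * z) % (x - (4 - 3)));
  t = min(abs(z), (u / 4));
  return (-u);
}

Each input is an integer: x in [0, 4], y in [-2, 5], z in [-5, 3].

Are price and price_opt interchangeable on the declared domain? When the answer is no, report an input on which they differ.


Not equivalent: x=0, y=-2, z=-5 separates them (10 vs 9).
price: t=-1, then (((y * -2) == (2 - t)) && ((-5 * z) < (z + x))) is false, then x=-25, then (max(z, 2) > (z * 6)) is true, then y=9, then u=-10, then t=-3, then returns 10
price_opt: t=-1, then (((y * -2) == (2 - t)) && ((-5 * z) < (z + x))) is false, then x=-25, then (!(max(z, 2) <= (z * 6))) is true, then y=9, then u=-9, then t=-3, then returns 9
verdict: not equivalent; witness: x=0, y=-2, z=-5


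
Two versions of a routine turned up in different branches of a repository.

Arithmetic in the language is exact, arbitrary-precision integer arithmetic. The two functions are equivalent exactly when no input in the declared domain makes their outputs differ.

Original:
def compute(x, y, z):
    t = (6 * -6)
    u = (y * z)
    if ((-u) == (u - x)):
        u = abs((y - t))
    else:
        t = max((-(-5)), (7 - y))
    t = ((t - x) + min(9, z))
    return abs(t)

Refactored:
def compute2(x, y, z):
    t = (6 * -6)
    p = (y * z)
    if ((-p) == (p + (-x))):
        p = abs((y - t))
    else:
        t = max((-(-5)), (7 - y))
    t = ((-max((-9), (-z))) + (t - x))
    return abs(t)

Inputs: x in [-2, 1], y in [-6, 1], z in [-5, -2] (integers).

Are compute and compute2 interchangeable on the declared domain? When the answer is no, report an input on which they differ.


This is a faithful refactor — min/max/abs usage differs, local variable names differ, arithmetic usage differs, but the computed results match everywhere.
Tracing x=-2, y=-6, z=-3: compute: t becomes -36; next u becomes 18; next ((-u) == (u - x)) evaluates to false; next t becomes 13; next t becomes 12; next final value 12 | compute2: t becomes -36; next p becomes 18; next ((-p) == (p + (-x))) evaluates to false; next t becomes 13; next t becomes 12; next final value 12 — matching result 12.
Checked all 128 inputs in the declared domain: the outputs agree on every one.
verdict: equivalent


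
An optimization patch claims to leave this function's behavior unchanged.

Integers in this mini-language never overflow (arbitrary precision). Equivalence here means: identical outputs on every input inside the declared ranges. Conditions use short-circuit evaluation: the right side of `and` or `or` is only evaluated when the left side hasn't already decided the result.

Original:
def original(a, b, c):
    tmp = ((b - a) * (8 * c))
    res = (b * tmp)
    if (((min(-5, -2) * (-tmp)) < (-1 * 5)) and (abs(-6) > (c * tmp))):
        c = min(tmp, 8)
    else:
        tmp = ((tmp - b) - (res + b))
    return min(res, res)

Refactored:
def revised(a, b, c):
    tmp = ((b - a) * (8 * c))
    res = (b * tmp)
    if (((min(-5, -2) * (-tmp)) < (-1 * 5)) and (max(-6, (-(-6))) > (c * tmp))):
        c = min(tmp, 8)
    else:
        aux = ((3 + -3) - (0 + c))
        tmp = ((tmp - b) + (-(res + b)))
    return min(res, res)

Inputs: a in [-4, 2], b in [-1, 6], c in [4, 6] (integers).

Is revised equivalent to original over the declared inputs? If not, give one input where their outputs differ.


The two are interchangeable: constant usage differs, and statement counts differ, and arithmetic usage differs, and local variable names differ, and min/max/abs usage differs, and every declared input agrees.
One worked example (a=-4, b=0, c=6) — original: tmp = 192; res = 0; (((min(-5, -2) * (-tmp)) < (-1 * 5)) and (abs(-6) > (c * tmp))) -> false; tmp = 192; return 0; revised: tmp = 192; res = 0; (((min(-5, -2) * (-tmp)) < (-1 * 5)) and (max(-6, (-(-6))) > (c * tmp))) -> false; aux = -6; tmp = 192; return 0; agreement on 0.
Every one of the 168 inputs gives matching results.
verdict: equivalent


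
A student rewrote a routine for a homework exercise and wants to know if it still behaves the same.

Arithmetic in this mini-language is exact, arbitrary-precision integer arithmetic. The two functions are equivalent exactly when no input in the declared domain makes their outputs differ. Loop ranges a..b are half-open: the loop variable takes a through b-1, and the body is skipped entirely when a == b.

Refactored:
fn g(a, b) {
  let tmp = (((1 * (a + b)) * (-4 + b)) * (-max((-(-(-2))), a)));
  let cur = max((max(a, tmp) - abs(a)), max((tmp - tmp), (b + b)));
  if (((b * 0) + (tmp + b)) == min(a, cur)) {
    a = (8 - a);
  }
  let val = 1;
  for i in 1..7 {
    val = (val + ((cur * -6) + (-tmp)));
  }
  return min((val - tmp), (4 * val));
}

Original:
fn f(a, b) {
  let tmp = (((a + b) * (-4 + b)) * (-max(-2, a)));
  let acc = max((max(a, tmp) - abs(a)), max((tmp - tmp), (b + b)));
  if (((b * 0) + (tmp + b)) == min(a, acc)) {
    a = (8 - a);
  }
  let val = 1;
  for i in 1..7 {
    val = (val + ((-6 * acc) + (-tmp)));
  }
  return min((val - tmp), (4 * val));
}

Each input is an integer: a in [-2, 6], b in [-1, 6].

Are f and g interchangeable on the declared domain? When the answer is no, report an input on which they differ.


The two versions differ — the changes include constant usage differs; local variable names differ; arithmetic usage differs.
As a probe, take a=-1, b=0: f runs tmp becomes 4; next acc becomes 3; next (((b * 0) + (tmp + b)) == min(a, acc)) evaluates to false; next val becomes 1; next at i=1:; next val becomes -21; next at i=2:; next val becomes -43; next at i=3:; next val becomes -65; next at i=4:; next val becomes -87; next at i=5:; next val becomes -109; next at i=6:; next val becomes -131; next final value -524; g runs tmp becomes 4; next cur becomes 3; next (((b * 0) + (tmp + b)) == min(a, cur)) evaluates to false; next val becomes 1; next at i=1:; next val becomes -21; next at i=2:; next val becomes -43; next at i=3:; next val becomes -65; next at i=4:; next val becomes -87; next at i=5:; next val becomes -109; next at i=6:; next val becomes -131; next final value -524; both end at -524.
Every one of the 72 inputs gives matching results.
verdict: equivalent


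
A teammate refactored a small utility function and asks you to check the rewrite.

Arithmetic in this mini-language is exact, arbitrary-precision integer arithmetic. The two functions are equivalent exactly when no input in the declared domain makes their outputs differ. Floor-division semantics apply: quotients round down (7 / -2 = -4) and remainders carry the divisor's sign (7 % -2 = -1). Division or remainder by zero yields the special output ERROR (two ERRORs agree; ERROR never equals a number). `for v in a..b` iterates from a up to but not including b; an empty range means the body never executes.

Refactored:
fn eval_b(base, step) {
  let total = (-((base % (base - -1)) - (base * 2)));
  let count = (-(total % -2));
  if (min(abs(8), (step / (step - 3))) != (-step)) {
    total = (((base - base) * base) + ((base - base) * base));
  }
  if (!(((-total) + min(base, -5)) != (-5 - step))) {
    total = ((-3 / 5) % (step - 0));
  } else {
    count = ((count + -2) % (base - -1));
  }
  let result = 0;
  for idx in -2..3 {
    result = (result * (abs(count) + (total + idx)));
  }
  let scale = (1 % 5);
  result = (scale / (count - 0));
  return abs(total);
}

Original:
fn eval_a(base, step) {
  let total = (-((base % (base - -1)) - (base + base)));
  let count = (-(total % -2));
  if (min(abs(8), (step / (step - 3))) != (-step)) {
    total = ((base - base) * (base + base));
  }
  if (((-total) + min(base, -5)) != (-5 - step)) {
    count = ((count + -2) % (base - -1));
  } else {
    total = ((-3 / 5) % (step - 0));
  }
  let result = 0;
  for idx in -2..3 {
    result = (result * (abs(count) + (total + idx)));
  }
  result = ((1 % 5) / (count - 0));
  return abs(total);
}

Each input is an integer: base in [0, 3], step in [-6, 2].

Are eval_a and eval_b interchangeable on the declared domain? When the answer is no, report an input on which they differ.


Side by side, the visible changes include: local variable names differ, arithmetic usage differs, constant usage differs, statement counts differ, boolean connective usage differs.
As a probe, take base=3, step=-5: eval_a runs total=3, then count=1, then (min(abs(8), (step / (step - 3))) != (-step)) is true, then total=0, then (((-total) + min(base, -5)) != (-5 - step)) is true, then count=3, then result=0, then (idx=-2), then result=0, then (idx=-1), then result=0, then (idx=0), then result=0, then (idx=1), then result=0, then (idx=2), then result=0, then result=0, then returns 0; eval_b runs total=3, then count=1, then (min(abs(8), (step / (step - 3))) != (-step)) is true, then total=0, then (!(((-total) + min(base, -5)) != (-5 - step))) is false, then count=3, then result=0, then (idx=-2), then result=0, then (idx=-1), then result=0, then (idx=0), then result=0, then (idx=1), then result=0, then (idx=2), then result=0, then scale=1, then result=0, then returns 0; both end at 0.
Sweeping the whole domain (36 inputs) finds no disagreement.
verdict: equivalent
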